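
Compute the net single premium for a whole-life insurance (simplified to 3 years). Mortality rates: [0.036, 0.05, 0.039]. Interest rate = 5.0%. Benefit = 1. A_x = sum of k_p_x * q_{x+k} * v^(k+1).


v = 0.952381
Year 0: k_p_x=1.0, q=0.036, term=0.034286
Year 1: k_p_x=0.964, q=0.05, term=0.043719
Year 2: k_p_x=0.9158, q=0.039, term=0.030853
A_x = 0.1089


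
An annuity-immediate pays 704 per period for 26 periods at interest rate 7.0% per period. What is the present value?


PV = PMT * (1 - (1+i)^(-n)) / i
= 704 * (1 - (1+0.07)^(-26)) / 0.07
= 704 * (1 - 0.172195) / 0.07
= 704 * 11.825779
= 8325.3482


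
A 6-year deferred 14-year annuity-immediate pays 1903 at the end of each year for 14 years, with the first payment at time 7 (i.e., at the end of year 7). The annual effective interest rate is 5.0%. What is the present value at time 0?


PV at time 6 of the 14-year annuity-immediate:
a_n = 1903 * (1-(1+0.05)^(-14))/0.05 = 18837.1137
Discount back 6 years to time 0:
PV = 18837.1137 * (1+0.05)^(-6)
= 18837.1137 * 0.746215
= 14056.5443


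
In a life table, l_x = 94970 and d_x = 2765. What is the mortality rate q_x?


q_x = d_x / l_x
= 2765 / 94970
= 0.0291


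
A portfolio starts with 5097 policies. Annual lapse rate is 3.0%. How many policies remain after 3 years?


remaining = initial * (1 - lapse)^years
= 5097 * (1 - 0.03)^3
= 5097 * 0.912673
= 4651.8943


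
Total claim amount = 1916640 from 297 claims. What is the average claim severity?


severity = total / number
= 1916640 / 297
= 6453.3333


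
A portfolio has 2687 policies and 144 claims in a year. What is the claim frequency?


frequency = claims / policies
= 144 / 2687
= 0.0536


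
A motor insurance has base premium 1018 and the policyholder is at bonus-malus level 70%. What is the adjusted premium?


adjusted = base * BM_level / 100
= 1018 * 70 / 100
= 1018 * 0.7
= 712.6


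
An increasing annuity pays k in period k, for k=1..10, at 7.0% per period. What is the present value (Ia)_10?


(Ia)_n = sum_{k=1}^{n} k * v^k, v = 1/(1+i)
v = 0.934579
Sum computed term by term:
(Ia)_10 = 34.7391


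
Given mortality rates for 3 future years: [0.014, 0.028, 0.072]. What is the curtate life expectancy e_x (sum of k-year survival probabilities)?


e_x = sum_{k=1}^{n} k_p_x
k_p_x values:
  1_p_x = 0.986
  2_p_x = 0.958392
  3_p_x = 0.889388
e_x = 2.8338


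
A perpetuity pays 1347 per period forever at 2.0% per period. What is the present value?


PV = PMT / i
= 1347 / 0.02
= 67350.0


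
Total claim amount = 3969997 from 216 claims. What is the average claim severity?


severity = total / number
= 3969997 / 216
= 18379.6157


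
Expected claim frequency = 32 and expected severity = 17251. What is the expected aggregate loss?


E[S] = E[N] * E[X]
= 32 * 17251
= 552032


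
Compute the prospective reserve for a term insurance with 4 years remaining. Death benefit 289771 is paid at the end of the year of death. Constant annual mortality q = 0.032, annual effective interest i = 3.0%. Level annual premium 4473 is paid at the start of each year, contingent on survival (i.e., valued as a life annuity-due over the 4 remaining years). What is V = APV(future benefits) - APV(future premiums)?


v = 1/(1+i) = 0.970874
APV(future benefits) per unit = sum_{k=0}^{3} k_p_x * q * v^(k+1) = 0.113495
APV(future benefits) = 289771 * 0.113495 = 32887.4686
Life annuity-due factor ä_{x:4} = sum_{k=0}^{3} k_p_x * v^k = 3.65311
APV(future premiums) = 4473 * 3.65311 = 16340.3619
V = 32887.4686 - 16340.3619
= 16547.1067


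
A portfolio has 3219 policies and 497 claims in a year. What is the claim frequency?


frequency = claims / policies
= 497 / 3219
= 0.1544


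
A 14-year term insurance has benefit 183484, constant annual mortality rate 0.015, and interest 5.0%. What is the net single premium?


NSP = benefit * sum_{k=0}^{n-1} k_p_x * q * v^(k+1)
With constant q=0.015, v=0.952381
Sum = 0.136442
NSP = 183484 * 0.136442
= 25035.0093


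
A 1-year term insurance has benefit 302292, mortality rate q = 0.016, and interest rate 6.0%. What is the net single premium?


NSP = benefit * q * v
v = 1/(1+i) = 0.943396
NSP = 302292 * 0.016 * 0.943396
= 4562.8981


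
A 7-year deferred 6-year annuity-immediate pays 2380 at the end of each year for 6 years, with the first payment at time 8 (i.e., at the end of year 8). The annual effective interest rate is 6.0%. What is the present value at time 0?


PV at time 7 of the 6-year annuity-immediate:
a_n = 2380 * (1-(1+0.06)^(-6))/0.06 = 11703.2319
Discount back 7 years to time 0:
PV = 11703.2319 * (1+0.06)^(-7)
= 11703.2319 * 0.665057
= 7783.3176


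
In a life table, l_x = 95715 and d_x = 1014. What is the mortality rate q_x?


q_x = d_x / l_x
= 1014 / 95715
= 0.0106


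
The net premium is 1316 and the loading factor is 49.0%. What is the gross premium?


Gross = net * (1 + loading)
= 1316 * (1 + 0.49)
= 1316 * 1.49
= 1960.84


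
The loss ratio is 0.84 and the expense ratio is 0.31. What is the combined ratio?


Combined ratio = loss ratio + expense ratio
= 0.84 + 0.31
= 1.15


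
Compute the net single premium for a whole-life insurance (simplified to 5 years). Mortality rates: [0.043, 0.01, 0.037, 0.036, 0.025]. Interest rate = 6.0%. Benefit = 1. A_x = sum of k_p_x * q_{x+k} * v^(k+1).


v = 0.943396
Year 0: k_p_x=1.0, q=0.043, term=0.040566
Year 1: k_p_x=0.957, q=0.01, term=0.008517
Year 2: k_p_x=0.94743, q=0.037, term=0.029433
Year 3: k_p_x=0.912375, q=0.036, term=0.026017
Year 4: k_p_x=0.87953, q=0.025, term=0.016431
A_x = 0.121


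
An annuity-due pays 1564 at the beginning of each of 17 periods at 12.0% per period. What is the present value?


PV_due = PMT * (1-(1+i)^(-n))/i * (1+i)
PV_immediate = 11135.1021
PV_due = 11135.1021 * 1.12
= 12471.3143


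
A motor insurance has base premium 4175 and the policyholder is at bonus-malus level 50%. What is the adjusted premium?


adjusted = base * BM_level / 100
= 4175 * 50 / 100
= 4175 * 0.5
= 2087.5


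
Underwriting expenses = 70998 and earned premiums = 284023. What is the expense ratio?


Expense ratio = expenses / premiums
= 70998 / 284023
= 0.25


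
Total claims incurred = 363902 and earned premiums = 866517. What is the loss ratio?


Loss ratio = claims / premiums
= 363902 / 866517
= 0.42


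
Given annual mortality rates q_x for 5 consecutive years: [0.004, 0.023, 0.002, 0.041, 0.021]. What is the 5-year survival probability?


p_k = 1 - q_k for each year
Survival = product of (1 - q_k)
= 0.996 * 0.977 * 0.998 * 0.959 * 0.979
= 0.9118


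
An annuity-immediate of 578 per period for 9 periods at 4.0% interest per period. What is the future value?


FV = PMT * ((1+i)^n - 1) / i
= 578 * ((1.04)^9 - 1) / 0.04
= 578 * (1.423312 - 1) / 0.04
= 6116.8557


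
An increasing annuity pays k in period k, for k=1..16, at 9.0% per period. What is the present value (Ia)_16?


(Ia)_n = sum_{k=1}^{n} k * v^k, v = 1/(1+i)
v = 0.917431
Sum computed term by term:
(Ia)_16 = 55.8975


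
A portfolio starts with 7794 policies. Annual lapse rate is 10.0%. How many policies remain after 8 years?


remaining = initial * (1 - lapse)^years
= 7794 * (1 - 0.1)^8
= 7794 * 0.430467
= 3355.0614


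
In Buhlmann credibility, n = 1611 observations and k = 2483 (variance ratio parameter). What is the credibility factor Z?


Z = n / (n + k)
= 1611 / (1611 + 2483)
= 1611 / 4094
= 0.3935


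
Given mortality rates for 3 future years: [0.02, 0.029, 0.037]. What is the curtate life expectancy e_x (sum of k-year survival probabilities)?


e_x = sum_{k=1}^{n} k_p_x
k_p_x values:
  1_p_x = 0.98
  2_p_x = 0.95158
  3_p_x = 0.916372
e_x = 2.848


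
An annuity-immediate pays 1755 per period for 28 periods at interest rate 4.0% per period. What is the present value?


PV = PMT * (1 - (1+i)^(-n)) / i
= 1755 * (1 - (1+0.04)^(-28)) / 0.04
= 1755 * (1 - 0.333477) / 0.04
= 1755 * 16.663063
= 29243.6759


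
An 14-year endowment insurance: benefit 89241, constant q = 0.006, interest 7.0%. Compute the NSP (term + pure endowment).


Term component = 4533.8109
Pure endowment = 14_p_x * v^14 * benefit = 0.919199 * 0.387817 * 89241 = 31812.7287
NSP = 36346.5396


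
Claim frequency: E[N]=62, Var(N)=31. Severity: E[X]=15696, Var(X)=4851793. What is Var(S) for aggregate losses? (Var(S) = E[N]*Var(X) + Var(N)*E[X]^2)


Var(S) = E[N]*Var(X) + Var(N)*E[X]^2
= 62*4851793 + 31*15696^2
= 300811166 + 7637296896
= 7.9381e+09


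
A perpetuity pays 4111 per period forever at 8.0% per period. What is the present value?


PV = PMT / i
= 4111 / 0.08
= 51387.5


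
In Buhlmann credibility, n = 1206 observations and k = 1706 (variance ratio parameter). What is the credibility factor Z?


Z = n / (n + k)
= 1206 / (1206 + 1706)
= 1206 / 2912
= 0.4141


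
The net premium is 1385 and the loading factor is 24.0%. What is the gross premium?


Gross = net * (1 + loading)
= 1385 * (1 + 0.24)
= 1385 * 1.24
= 1717.4


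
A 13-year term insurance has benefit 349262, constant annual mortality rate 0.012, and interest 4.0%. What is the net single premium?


NSP = benefit * sum_{k=0}^{n-1} k_p_x * q * v^(k+1)
With constant q=0.012, v=0.961538
Sum = 0.112306
NSP = 349262 * 0.112306
= 39224.104


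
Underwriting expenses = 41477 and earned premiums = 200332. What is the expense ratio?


Expense ratio = expenses / premiums
= 41477 / 200332
= 0.207


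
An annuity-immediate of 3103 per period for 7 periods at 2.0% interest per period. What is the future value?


FV = PMT * ((1+i)^n - 1) / i
= 3103 * ((1.02)^7 - 1) / 0.02
= 3103 * (1.148686 - 1) / 0.02
= 23068.5813


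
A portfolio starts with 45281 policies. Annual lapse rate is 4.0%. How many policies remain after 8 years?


remaining = initial * (1 - lapse)^years
= 45281 * (1 - 0.04)^8
= 45281 * 0.72139
= 32665.2415


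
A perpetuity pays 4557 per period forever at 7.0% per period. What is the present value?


PV = PMT / i
= 4557 / 0.07
= 65100.0


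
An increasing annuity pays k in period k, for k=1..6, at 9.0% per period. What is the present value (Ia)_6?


(Ia)_n = sum_{k=1}^{n} k * v^k, v = 1/(1+i)
v = 0.917431
Sum computed term by term:
(Ia)_6 = 14.5783


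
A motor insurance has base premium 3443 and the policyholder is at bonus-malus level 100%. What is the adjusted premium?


adjusted = base * BM_level / 100
= 3443 * 100 / 100
= 3443 * 1.0
= 3443.0


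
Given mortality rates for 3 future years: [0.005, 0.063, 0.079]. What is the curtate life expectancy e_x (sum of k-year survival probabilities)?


e_x = sum_{k=1}^{n} k_p_x
k_p_x values:
  1_p_x = 0.995
  2_p_x = 0.932315
  3_p_x = 0.858662
e_x = 2.786


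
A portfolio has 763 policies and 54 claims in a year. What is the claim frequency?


frequency = claims / policies
= 54 / 763
= 0.0708


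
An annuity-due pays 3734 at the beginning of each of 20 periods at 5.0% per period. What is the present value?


PV_due = PMT * (1-(1+i)^(-n))/i * (1+i)
PV_immediate = 46533.8934
PV_due = 46533.8934 * 1.05
= 48860.5881


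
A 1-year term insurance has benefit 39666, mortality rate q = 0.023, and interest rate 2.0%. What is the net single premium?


NSP = benefit * q * v
v = 1/(1+i) = 0.980392
NSP = 39666 * 0.023 * 0.980392
= 894.4294


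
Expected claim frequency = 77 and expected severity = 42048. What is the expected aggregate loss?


E[S] = E[N] * E[X]
= 77 * 42048
= 3.2377e+06


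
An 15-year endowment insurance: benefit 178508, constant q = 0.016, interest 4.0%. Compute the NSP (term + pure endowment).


Term component = 28768.3663
Pure endowment = 15_p_x * v^15 * benefit = 0.785103 * 0.555265 * 178508 = 77818.7179
NSP = 106587.0842


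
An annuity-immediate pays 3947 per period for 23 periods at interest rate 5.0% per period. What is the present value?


PV = PMT * (1 - (1+i)^(-n)) / i
= 3947 * (1 - (1+0.05)^(-23)) / 0.05
= 3947 * (1 - 0.325571) / 0.05
= 3947 * 13.488574
= 53239.4011


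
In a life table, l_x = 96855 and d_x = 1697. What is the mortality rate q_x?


q_x = d_x / l_x
= 1697 / 96855
= 0.0175


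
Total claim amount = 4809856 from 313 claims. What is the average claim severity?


severity = total / number
= 4809856 / 313
= 15366.9521


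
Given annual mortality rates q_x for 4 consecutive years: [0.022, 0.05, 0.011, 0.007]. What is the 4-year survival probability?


p_k = 1 - q_k for each year
Survival = product of (1 - q_k)
= 0.978 * 0.95 * 0.989 * 0.993
= 0.9124


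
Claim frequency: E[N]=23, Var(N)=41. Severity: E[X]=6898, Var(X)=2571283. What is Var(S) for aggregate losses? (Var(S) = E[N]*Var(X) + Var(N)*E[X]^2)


Var(S) = E[N]*Var(X) + Var(N)*E[X]^2
= 23*2571283 + 41*6898^2
= 59139509 + 1950878564
= 2.0100e+09


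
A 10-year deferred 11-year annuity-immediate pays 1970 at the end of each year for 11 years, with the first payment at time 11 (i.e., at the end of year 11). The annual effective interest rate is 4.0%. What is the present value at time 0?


PV at time 10 of the 11-year annuity-immediate:
a_n = 1970 * (1-(1+0.04)^(-11))/0.04 = 17258.1391
Discount back 10 years to time 0:
PV = 17258.1391 * (1+0.04)^(-10)
= 17258.1391 * 0.675564
= 11658.9804


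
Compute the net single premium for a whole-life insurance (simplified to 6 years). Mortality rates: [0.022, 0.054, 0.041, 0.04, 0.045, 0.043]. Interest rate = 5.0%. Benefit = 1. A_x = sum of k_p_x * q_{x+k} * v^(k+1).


v = 0.952381
Year 0: k_p_x=1.0, q=0.022, term=0.020952
Year 1: k_p_x=0.978, q=0.054, term=0.047902
Year 2: k_p_x=0.925188, q=0.041, term=0.032768
Year 3: k_p_x=0.887255, q=0.04, term=0.029198
Year 4: k_p_x=0.851765, q=0.045, term=0.030032
Year 5: k_p_x=0.813436, q=0.043, term=0.026101
A_x = 0.187


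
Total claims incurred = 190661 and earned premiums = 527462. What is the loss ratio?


Loss ratio = claims / premiums
= 190661 / 527462
= 0.3615


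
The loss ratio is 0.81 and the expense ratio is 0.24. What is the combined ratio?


Combined ratio = loss ratio + expense ratio
= 0.81 + 0.24
= 1.05


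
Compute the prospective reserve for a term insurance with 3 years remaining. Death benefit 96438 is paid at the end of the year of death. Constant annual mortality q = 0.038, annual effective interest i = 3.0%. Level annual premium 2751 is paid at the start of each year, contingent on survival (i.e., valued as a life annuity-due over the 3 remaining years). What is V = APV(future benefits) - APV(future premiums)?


v = 1/(1+i) = 0.970874
APV(future benefits) per unit = sum_{k=0}^{2} k_p_x * q * v^(k+1) = 0.103533
APV(future benefits) = 96438 * 0.103533 = 9984.5549
Life annuity-due factor ä_{x:3} = sum_{k=0}^{2} k_p_x * v^k = 2.8063
APV(future premiums) = 2751 * 2.8063 = 7720.1322
V = 9984.5549 - 7720.1322
= 2264.4228


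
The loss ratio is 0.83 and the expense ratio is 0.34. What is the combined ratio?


Combined ratio = loss ratio + expense ratio
= 0.83 + 0.34
= 1.17


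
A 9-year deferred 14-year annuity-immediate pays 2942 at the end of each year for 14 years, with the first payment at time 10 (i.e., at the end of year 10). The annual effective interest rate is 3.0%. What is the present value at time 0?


PV at time 9 of the 14-year annuity-immediate:
a_n = 2942 * (1-(1+0.03)^(-14))/0.03 = 33233.0472
Discount back 9 years to time 0:
PV = 33233.0472 * (1+0.03)^(-9)
= 33233.0472 * 0.766417
= 25470.3634


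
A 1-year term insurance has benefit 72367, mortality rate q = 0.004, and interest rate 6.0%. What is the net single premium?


NSP = benefit * q * v
v = 1/(1+i) = 0.943396
NSP = 72367 * 0.004 * 0.943396
= 273.083


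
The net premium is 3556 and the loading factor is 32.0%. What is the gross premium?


Gross = net * (1 + loading)
= 3556 * (1 + 0.32)
= 3556 * 1.32
= 4693.92


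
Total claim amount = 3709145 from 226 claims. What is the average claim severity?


severity = total / number
= 3709145 / 226
= 16412.146


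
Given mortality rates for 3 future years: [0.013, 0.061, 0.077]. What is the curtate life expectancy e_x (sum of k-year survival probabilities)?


e_x = sum_{k=1}^{n} k_p_x
k_p_x values:
  1_p_x = 0.987
  2_p_x = 0.926793
  3_p_x = 0.85543
e_x = 2.7692


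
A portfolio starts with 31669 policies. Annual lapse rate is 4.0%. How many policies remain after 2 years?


remaining = initial * (1 - lapse)^years
= 31669 * (1 - 0.04)^2
= 31669 * 0.9216
= 29186.1504


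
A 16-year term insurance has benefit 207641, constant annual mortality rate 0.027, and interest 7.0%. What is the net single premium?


NSP = benefit * sum_{k=0}^{n-1} k_p_x * q * v^(k+1)
With constant q=0.027, v=0.934579
Sum = 0.217501
NSP = 207641 * 0.217501
= 45162.1279


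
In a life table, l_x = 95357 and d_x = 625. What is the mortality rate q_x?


q_x = d_x / l_x
= 625 / 95357
= 0.0066


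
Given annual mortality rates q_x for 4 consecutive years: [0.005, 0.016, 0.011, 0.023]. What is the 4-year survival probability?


p_k = 1 - q_k for each year
Survival = product of (1 - q_k)
= 0.995 * 0.984 * 0.989 * 0.977
= 0.946


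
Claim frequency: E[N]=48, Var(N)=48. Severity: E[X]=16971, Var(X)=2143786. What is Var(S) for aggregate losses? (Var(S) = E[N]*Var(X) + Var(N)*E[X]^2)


Var(S) = E[N]*Var(X) + Var(N)*E[X]^2
= 48*2143786 + 48*16971^2
= 102901728 + 13824712368
= 1.3928e+10


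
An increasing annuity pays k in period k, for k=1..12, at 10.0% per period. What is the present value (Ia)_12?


(Ia)_n = sum_{k=1}^{n} k * v^k, v = 1/(1+i)
v = 0.909091
Sum computed term by term:
(Ia)_12 = 36.7149


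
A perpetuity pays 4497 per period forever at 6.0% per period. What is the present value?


PV = PMT / i
= 4497 / 0.06
= 74950.0


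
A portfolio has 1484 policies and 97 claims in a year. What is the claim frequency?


frequency = claims / policies
= 97 / 1484
= 0.0654


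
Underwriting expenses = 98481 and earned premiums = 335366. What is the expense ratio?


Expense ratio = expenses / premiums
= 98481 / 335366
= 0.2937


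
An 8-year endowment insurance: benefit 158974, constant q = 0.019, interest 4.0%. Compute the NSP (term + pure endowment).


Term component = 19109.2049
Pure endowment = 8_p_x * v^8 * benefit = 0.857733 * 0.73069 * 158974 = 99634.8902
NSP = 118744.095


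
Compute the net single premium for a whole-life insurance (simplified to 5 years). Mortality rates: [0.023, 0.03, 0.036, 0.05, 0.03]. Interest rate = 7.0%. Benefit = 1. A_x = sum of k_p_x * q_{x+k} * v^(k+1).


v = 0.934579
Year 0: k_p_x=1.0, q=0.023, term=0.021495
Year 1: k_p_x=0.977, q=0.03, term=0.0256
Year 2: k_p_x=0.94769, q=0.036, term=0.02785
Year 3: k_p_x=0.913573, q=0.05, term=0.034848
Year 4: k_p_x=0.867895, q=0.03, term=0.018564
A_x = 0.1284


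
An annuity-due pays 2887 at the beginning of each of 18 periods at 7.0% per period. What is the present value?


PV_due = PMT * (1-(1+i)^(-n))/i * (1+i)
PV_immediate = 29040.5839
PV_due = 29040.5839 * 1.07
= 31073.4248


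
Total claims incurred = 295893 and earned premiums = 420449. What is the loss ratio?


Loss ratio = claims / premiums
= 295893 / 420449
= 0.7038


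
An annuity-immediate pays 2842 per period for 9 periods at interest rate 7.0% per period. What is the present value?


PV = PMT * (1 - (1+i)^(-n)) / i
= 2842 * (1 - (1+0.07)^(-9)) / 0.07
= 2842 * (1 - 0.543934) / 0.07
= 2842 * 6.515232
= 18516.2901


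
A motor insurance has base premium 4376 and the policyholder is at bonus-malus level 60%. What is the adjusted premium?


adjusted = base * BM_level / 100
= 4376 * 60 / 100
= 4376 * 0.6
= 2625.6


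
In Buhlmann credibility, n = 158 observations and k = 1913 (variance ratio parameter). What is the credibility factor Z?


Z = n / (n + k)
= 158 / (158 + 1913)
= 158 / 2071
= 0.0763


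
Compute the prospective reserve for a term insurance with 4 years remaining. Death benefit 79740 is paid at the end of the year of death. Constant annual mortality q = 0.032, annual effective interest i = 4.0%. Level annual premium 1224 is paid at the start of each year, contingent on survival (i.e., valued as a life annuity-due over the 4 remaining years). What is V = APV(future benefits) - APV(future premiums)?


v = 1/(1+i) = 0.961538
APV(future benefits) per unit = sum_{k=0}^{3} k_p_x * q * v^(k+1) = 0.110876
APV(future benefits) = 79740 * 0.110876 = 8841.2158
Life annuity-due factor ä_{x:4} = sum_{k=0}^{3} k_p_x * v^k = 3.603455
APV(future premiums) = 1224 * 3.603455 = 4410.6291
V = 8841.2158 - 4410.6291
= 4430.5867


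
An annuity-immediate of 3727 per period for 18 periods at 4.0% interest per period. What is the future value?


FV = PMT * ((1+i)^n - 1) / i
= 3727 * ((1.04)^18 - 1) / 0.04
= 3727 * (2.025817 - 1) / 0.04
= 95580.4538


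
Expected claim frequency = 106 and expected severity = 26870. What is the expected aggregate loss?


E[S] = E[N] * E[X]
= 106 * 26870
= 2.8482e+06


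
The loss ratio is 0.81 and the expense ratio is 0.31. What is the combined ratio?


Combined ratio = loss ratio + expense ratio
= 0.81 + 0.31
= 1.12


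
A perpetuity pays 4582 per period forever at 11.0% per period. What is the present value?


PV = PMT / i
= 4582 / 0.11
= 41654.5455


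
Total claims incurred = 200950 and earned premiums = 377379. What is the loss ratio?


Loss ratio = claims / premiums
= 200950 / 377379
= 0.5325


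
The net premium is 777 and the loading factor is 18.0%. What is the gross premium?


Gross = net * (1 + loading)
= 777 * (1 + 0.18)
= 777 * 1.18
= 916.86


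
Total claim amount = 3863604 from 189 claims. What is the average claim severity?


severity = total / number
= 3863604 / 189
= 20442.3492


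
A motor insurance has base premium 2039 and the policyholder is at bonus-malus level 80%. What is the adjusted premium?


adjusted = base * BM_level / 100
= 2039 * 80 / 100
= 2039 * 0.8
= 1631.2


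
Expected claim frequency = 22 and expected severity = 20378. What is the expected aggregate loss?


E[S] = E[N] * E[X]
= 22 * 20378
= 448316


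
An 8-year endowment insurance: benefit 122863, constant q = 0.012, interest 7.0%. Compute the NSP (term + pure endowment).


Term component = 8478.8522
Pure endowment = 8_p_x * v^8 * benefit = 0.907937 * 0.582009 * 122863 = 64924.1766
NSP = 73403.0288


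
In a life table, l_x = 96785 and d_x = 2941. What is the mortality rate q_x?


q_x = d_x / l_x
= 2941 / 96785
= 0.0304


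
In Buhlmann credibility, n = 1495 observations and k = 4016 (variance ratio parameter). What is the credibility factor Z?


Z = n / (n + k)
= 1495 / (1495 + 4016)
= 1495 / 5511
= 0.2713


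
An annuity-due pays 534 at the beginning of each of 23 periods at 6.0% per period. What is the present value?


PV_due = PMT * (1-(1+i)^(-n))/i * (1+i)
PV_immediate = 6570.0044
PV_due = 6570.0044 * 1.06
= 6964.2046


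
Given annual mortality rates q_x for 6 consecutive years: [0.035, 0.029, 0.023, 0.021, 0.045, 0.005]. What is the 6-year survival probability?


p_k = 1 - q_k for each year
Survival = product of (1 - q_k)
= 0.965 * 0.971 * 0.977 * 0.979 * 0.955 * 0.995
= 0.8516


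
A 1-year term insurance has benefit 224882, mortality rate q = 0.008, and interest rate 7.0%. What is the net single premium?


NSP = benefit * q * v
v = 1/(1+i) = 0.934579
NSP = 224882 * 0.008 * 0.934579
= 1681.3607


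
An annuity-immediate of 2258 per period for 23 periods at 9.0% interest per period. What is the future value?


FV = PMT * ((1+i)^n - 1) / i
= 2258 * ((1.09)^23 - 1) / 0.09
= 2258 * (7.257874 - 1) / 0.09
= 157003.1173


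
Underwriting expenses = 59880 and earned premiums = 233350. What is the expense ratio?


Expense ratio = expenses / premiums
= 59880 / 233350
= 0.2566


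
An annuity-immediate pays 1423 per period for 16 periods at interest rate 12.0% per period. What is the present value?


PV = PMT * (1 - (1+i)^(-n)) / i
= 1423 * (1 - (1+0.12)^(-16)) / 0.12
= 1423 * (1 - 0.163122) / 0.12
= 1423 * 6.973986
= 9923.9823


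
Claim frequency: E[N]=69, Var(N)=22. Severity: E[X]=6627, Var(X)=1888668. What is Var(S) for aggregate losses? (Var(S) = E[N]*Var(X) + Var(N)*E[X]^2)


Var(S) = E[N]*Var(X) + Var(N)*E[X]^2
= 69*1888668 + 22*6627^2
= 130318092 + 966176838
= 1.0965e+09


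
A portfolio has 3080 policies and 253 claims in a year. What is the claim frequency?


frequency = claims / policies
= 253 / 3080
= 0.0821


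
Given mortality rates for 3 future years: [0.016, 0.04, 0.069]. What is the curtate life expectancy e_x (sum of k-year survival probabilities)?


e_x = sum_{k=1}^{n} k_p_x
k_p_x values:
  1_p_x = 0.984
  2_p_x = 0.94464
  3_p_x = 0.87946
e_x = 2.8081


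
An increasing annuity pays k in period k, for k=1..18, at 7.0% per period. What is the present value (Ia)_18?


(Ia)_n = sum_{k=1}^{n} k * v^k, v = 1/(1+i)
v = 0.934579
Sum computed term by term:
(Ia)_18 = 77.681


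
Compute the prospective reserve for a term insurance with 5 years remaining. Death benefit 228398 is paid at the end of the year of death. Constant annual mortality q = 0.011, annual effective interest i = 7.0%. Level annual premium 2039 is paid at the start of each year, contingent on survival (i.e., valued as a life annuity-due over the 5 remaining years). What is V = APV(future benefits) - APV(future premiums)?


v = 1/(1+i) = 0.934579
APV(future benefits) per unit = sum_{k=0}^{4} k_p_x * q * v^(k+1) = 0.044187
APV(future benefits) = 228398 * 0.044187 = 10092.1537
Life annuity-due factor ä_{x:5} = sum_{k=0}^{4} k_p_x * v^k = 4.298161
APV(future premiums) = 2039 * 4.298161 = 8763.9497
V = 10092.1537 - 8763.9497
= 1328.204


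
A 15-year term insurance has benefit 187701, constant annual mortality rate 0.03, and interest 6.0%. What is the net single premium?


NSP = benefit * sum_{k=0}^{n-1} k_p_x * q * v^(k+1)
With constant q=0.03, v=0.943396
Sum = 0.245255
NSP = 187701 * 0.245255
= 46034.6966


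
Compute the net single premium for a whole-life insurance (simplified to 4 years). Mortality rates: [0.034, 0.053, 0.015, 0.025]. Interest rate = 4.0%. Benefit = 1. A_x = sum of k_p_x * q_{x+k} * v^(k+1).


v = 0.961538
Year 0: k_p_x=1.0, q=0.034, term=0.032692
Year 1: k_p_x=0.966, q=0.053, term=0.047335
Year 2: k_p_x=0.914802, q=0.015, term=0.012199
Year 3: k_p_x=0.90108, q=0.025, term=0.019256
A_x = 0.1115


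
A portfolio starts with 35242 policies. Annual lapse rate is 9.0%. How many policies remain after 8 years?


remaining = initial * (1 - lapse)^years
= 35242 * (1 - 0.09)^8
= 35242 * 0.470253
= 16572.6396


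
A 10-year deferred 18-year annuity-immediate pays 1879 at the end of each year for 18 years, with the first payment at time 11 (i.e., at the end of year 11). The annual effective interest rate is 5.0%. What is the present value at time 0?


PV at time 10 of the 18-year annuity-immediate:
a_n = 1879 * (1-(1+0.05)^(-18))/0.05 = 21964.7338
Discount back 10 years to time 0:
PV = 21964.7338 * (1+0.05)^(-10)
= 21964.7338 * 0.613913
= 13484.4412


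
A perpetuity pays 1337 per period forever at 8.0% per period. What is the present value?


PV = PMT / i
= 1337 / 0.08
= 16712.5


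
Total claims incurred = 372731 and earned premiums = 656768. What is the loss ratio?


Loss ratio = claims / premiums
= 372731 / 656768
= 0.5675


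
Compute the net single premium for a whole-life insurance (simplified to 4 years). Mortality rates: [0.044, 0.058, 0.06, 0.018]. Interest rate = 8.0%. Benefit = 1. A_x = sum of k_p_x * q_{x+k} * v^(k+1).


v = 0.925926
Year 0: k_p_x=1.0, q=0.044, term=0.040741
Year 1: k_p_x=0.956, q=0.058, term=0.047538
Year 2: k_p_x=0.900552, q=0.06, term=0.042893
Year 3: k_p_x=0.846519, q=0.018, term=0.0112
A_x = 0.1424


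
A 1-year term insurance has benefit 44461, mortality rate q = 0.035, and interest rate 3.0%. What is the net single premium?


NSP = benefit * q * v
v = 1/(1+i) = 0.970874
NSP = 44461 * 0.035 * 0.970874
= 1510.8107


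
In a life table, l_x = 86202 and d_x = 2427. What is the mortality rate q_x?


q_x = d_x / l_x
= 2427 / 86202
= 0.0282


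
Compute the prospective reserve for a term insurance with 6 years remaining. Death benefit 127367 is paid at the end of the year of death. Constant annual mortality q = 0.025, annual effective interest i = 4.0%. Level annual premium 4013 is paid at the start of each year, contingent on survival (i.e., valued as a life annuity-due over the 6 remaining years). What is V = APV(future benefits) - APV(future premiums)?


v = 1/(1+i) = 0.961538
APV(future benefits) per unit = sum_{k=0}^{5} k_p_x * q * v^(k+1) = 0.123487
APV(future benefits) = 127367 * 0.123487 = 15728.1512
Life annuity-due factor ä_{x:6} = sum_{k=0}^{5} k_p_x * v^k = 5.137053
APV(future premiums) = 4013 * 5.137053 = 20614.9957
V = 15728.1512 - 20614.9957
= -4886.8444


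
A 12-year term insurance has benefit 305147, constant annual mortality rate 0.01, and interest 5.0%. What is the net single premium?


NSP = benefit * sum_{k=0}^{n-1} k_p_x * q * v^(k+1)
With constant q=0.01, v=0.952381
Sum = 0.084405
NSP = 305147 * 0.084405
= 25755.8174


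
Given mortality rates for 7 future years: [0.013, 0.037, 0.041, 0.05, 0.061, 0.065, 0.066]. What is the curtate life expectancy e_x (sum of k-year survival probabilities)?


e_x = sum_{k=1}^{n} k_p_x
k_p_x values:
  1_p_x = 0.987
  2_p_x = 0.950481
  3_p_x = 0.911511
  4_p_x = 0.865936
  5_p_x = 0.813114
  6_p_x = 0.760261
  7_p_x = 0.710084
e_x = 5.9984


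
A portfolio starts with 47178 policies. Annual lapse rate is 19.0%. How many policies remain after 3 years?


remaining = initial * (1 - lapse)^years
= 47178 * (1 - 0.19)^3
= 47178 * 0.531441
= 25072.3235


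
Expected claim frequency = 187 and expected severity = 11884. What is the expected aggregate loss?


E[S] = E[N] * E[X]
= 187 * 11884
= 2.2223e+06


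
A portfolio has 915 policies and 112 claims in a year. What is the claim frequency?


frequency = claims / policies
= 112 / 915
= 0.1224


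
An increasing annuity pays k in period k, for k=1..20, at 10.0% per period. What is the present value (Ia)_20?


(Ia)_n = sum_{k=1}^{n} k * v^k, v = 1/(1+i)
v = 0.909091
Sum computed term by term:
(Ia)_20 = 63.9205


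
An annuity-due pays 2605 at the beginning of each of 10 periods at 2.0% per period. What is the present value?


PV_due = PMT * (1-(1+i)^(-n))/i * (1+i)
PV_immediate = 23399.6339
PV_due = 23399.6339 * 1.02
= 23867.6266


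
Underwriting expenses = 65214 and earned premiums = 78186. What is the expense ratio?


Expense ratio = expenses / premiums
= 65214 / 78186
= 0.8341


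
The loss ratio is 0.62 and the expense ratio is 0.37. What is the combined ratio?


Combined ratio = loss ratio + expense ratio
= 0.62 + 0.37
= 0.99


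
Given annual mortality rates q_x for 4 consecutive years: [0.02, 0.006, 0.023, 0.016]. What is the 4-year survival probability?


p_k = 1 - q_k for each year
Survival = product of (1 - q_k)
= 0.98 * 0.994 * 0.977 * 0.984
= 0.9365


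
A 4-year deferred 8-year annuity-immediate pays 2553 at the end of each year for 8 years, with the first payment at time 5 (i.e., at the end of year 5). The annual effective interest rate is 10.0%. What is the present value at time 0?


PV at time 4 of the 8-year annuity-immediate:
a_n = 2553 * (1-(1+0.1)^(-8))/0.1 = 13620.0666
Discount back 4 years to time 0:
PV = 13620.0666 * (1+0.1)^(-4)
= 13620.0666 * 0.683013
= 9302.6887


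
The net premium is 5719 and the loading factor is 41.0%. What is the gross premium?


Gross = net * (1 + loading)
= 5719 * (1 + 0.41)
= 5719 * 1.41
= 8063.79


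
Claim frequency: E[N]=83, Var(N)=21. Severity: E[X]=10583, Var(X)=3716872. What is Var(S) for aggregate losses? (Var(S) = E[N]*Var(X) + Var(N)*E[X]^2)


Var(S) = E[N]*Var(X) + Var(N)*E[X]^2
= 83*3716872 + 21*10583^2
= 308500376 + 2351997669
= 2.6605e+09


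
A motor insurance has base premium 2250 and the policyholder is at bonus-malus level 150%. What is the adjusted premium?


adjusted = base * BM_level / 100
= 2250 * 150 / 100
= 2250 * 1.5
= 3375.0


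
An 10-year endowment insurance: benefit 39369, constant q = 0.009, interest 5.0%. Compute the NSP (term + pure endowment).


Term component = 2637.3139
Pure endowment = 10_p_x * v^10 * benefit = 0.913559 * 0.613913 * 39369 = 22079.9425
NSP = 24717.2563


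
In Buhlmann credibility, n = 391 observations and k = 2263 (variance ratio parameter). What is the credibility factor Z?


Z = n / (n + k)
= 391 / (391 + 2263)
= 391 / 2654
= 0.1473


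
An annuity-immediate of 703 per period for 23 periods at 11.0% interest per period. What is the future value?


FV = PMT * ((1+i)^n - 1) / i
= 703 * ((1.11)^23 - 1) / 0.11
= 703 * (11.026267 - 1) / 0.11
= 64076.9621


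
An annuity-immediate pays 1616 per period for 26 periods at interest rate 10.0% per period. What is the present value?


PV = PMT * (1 - (1+i)^(-n)) / i
= 1616 * (1 - (1+0.1)^(-26)) / 0.1
= 1616 * (1 - 0.083905) / 0.1
= 1616 * 9.160945
= 14804.0879


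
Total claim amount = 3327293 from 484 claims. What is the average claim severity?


severity = total / number
= 3327293 / 484
= 6874.5723


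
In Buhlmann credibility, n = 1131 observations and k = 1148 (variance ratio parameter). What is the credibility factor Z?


Z = n / (n + k)
= 1131 / (1131 + 1148)
= 1131 / 2279
= 0.4963


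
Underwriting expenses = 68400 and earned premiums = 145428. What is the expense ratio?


Expense ratio = expenses / premiums
= 68400 / 145428
= 0.4703


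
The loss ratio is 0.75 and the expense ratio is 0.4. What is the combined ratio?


Combined ratio = loss ratio + expense ratio
= 0.75 + 0.4
= 1.15


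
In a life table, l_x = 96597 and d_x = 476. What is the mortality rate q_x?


q_x = d_x / l_x
= 476 / 96597
= 0.0049


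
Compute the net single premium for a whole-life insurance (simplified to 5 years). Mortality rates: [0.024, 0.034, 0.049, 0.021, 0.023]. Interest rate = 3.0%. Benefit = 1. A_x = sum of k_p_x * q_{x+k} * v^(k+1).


v = 0.970874
Year 0: k_p_x=1.0, q=0.024, term=0.023301
Year 1: k_p_x=0.976, q=0.034, term=0.031279
Year 2: k_p_x=0.942816, q=0.049, term=0.042278
Year 3: k_p_x=0.896618, q=0.021, term=0.016729
Year 4: k_p_x=0.877789, q=0.023, term=0.017415
A_x = 0.131


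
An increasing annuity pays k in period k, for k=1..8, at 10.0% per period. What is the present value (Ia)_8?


(Ia)_n = sum_{k=1}^{n} k * v^k, v = 1/(1+i)
v = 0.909091
Sum computed term by term:
(Ia)_8 = 21.3636


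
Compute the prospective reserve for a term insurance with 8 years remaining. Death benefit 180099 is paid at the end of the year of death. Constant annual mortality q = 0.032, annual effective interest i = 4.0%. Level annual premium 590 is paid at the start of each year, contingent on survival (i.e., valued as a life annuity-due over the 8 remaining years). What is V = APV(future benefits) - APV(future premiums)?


v = 1/(1+i) = 0.961538
APV(future benefits) per unit = sum_{k=0}^{7} k_p_x * q * v^(k+1) = 0.194091
APV(future benefits) = 180099 * 0.194091 = 34955.5893
Life annuity-due factor ä_{x:8} = sum_{k=0}^{7} k_p_x * v^k = 6.307956
APV(future premiums) = 590 * 6.307956 = 3721.6943
V = 34955.5893 - 3721.6943
= 31233.895


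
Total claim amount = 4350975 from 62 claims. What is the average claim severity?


severity = total / number
= 4350975 / 62
= 70177.0161


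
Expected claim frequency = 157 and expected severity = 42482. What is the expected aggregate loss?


E[S] = E[N] * E[X]
= 157 * 42482
= 6.6697e+06


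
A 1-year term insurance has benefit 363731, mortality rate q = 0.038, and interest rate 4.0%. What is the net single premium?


NSP = benefit * q * v
v = 1/(1+i) = 0.961538
NSP = 363731 * 0.038 * 0.961538
= 13290.1712


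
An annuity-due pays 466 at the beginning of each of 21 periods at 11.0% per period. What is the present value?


PV_due = PMT * (1-(1+i)^(-n))/i * (1+i)
PV_immediate = 3762.9828
PV_due = 3762.9828 * 1.11
= 4176.9109


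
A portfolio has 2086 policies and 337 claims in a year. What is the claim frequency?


frequency = claims / policies
= 337 / 2086
= 0.1616


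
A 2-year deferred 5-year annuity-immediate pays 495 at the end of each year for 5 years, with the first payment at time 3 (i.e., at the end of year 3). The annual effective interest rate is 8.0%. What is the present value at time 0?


PV at time 2 of the 5-year annuity-immediate:
a_n = 495 * (1-(1+0.08)^(-5))/0.08 = 1976.3915
Discount back 2 years to time 0:
PV = 1976.3915 * (1+0.08)^(-2)
= 1976.3915 * 0.857339
= 1694.4371


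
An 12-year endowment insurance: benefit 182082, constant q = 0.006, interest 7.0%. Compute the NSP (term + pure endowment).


Term component = 8436.9527
Pure endowment = 12_p_x * v^12 * benefit = 0.930329 * 0.444012 * 182082 = 75213.9324
NSP = 83650.8851


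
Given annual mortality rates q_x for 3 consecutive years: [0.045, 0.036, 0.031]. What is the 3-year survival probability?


p_k = 1 - q_k for each year
Survival = product of (1 - q_k)
= 0.955 * 0.964 * 0.969
= 0.8921


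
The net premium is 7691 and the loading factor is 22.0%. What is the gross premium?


Gross = net * (1 + loading)
= 7691 * (1 + 0.22)
= 7691 * 1.22
= 9383.02


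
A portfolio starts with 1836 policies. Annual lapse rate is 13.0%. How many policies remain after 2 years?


remaining = initial * (1 - lapse)^years
= 1836 * (1 - 0.13)^2
= 1836 * 0.7569
= 1389.6684


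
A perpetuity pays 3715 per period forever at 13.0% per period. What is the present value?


PV = PMT / i
= 3715 / 0.13
= 28576.9231


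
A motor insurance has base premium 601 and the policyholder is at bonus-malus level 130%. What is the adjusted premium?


adjusted = base * BM_level / 100
= 601 * 130 / 100
= 601 * 1.3
= 781.3


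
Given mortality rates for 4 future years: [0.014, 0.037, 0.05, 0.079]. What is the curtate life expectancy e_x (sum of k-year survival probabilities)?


e_x = sum_{k=1}^{n} k_p_x
k_p_x values:
  1_p_x = 0.986
  2_p_x = 0.949518
  3_p_x = 0.902042
  4_p_x = 0.830781
e_x = 3.6683


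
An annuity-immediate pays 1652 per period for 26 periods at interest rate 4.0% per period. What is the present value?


PV = PMT * (1 - (1+i)^(-n)) / i
= 1652 * (1 - (1+0.04)^(-26)) / 0.04
= 1652 * (1 - 0.360689) / 0.04
= 1652 * 15.982769
= 26403.5347


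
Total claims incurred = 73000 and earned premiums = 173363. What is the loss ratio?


Loss ratio = claims / premiums
= 73000 / 173363
= 0.4211


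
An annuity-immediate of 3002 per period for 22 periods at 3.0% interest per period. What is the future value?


FV = PMT * ((1+i)^n - 1) / i
= 3002 * ((1.03)^22 - 1) / 0.03
= 3002 * (1.916103 - 1) / 0.03
= 91671.4144


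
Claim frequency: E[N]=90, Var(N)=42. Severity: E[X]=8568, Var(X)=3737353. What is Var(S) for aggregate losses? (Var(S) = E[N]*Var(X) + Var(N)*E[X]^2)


Var(S) = E[N]*Var(X) + Var(N)*E[X]^2
= 90*3737353 + 42*8568^2
= 336361770 + 3083246208
= 3.4196e+09


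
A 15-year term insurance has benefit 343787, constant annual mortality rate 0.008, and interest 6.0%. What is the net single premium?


NSP = benefit * sum_{k=0}^{n-1} k_p_x * q * v^(k+1)
With constant q=0.008, v=0.943396
Sum = 0.074129
NSP = 343787 * 0.074129
= 25484.6326


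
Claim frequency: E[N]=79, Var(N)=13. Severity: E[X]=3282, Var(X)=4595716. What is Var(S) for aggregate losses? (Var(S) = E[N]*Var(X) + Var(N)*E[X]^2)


Var(S) = E[N]*Var(X) + Var(N)*E[X]^2
= 79*4595716 + 13*3282^2
= 363061564 + 140029812
= 5.0309e+08


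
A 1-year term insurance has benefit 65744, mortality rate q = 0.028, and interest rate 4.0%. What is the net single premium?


NSP = benefit * q * v
v = 1/(1+i) = 0.961538
NSP = 65744 * 0.028 * 0.961538
= 1770.0308
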